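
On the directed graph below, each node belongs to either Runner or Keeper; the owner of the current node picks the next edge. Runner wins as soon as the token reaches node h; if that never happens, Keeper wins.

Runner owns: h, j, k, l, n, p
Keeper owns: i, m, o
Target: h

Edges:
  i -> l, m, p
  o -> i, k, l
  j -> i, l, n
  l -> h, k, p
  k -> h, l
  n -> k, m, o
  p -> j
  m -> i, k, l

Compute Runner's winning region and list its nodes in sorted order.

A0 = {h}
A1: add {k, l} — k (Runner) has k→h; l (Runner) has l→h.
A2: add {j, n} — j (Runner) has j→l; n (Runner) has n→k.
A3: add {p} — p (Runner) has p→j.
A4 = A3; e.g. i (Keeper) can still go to m. Fixed point.
Runner's winning region = {h, j, k, l, n, p}.

h, j, k, l, n, p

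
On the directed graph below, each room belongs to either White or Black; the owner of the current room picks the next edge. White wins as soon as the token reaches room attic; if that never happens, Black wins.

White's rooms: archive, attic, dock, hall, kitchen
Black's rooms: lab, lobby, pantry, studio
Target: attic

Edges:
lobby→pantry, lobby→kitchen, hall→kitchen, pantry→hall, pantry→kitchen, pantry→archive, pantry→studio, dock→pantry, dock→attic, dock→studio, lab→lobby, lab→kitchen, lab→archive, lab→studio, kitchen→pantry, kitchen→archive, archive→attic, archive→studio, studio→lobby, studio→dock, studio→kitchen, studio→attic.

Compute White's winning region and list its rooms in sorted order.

A0 = {attic}
A1: add {archive, dock} — dock (White) has dock→attic; archive (White) has archive→attic.
A2: add {kitchen} — kitchen (White) has kitchen→archive.
A3: add {hall} — hall (White) has hall→kitchen.
A4 = A3; e.g. lobby (Black) can still go to pantry. Fixed point.
White's winning region = {archive, attic, dock, hall, kitchen}.

archive, attic, dock, hall, kitchen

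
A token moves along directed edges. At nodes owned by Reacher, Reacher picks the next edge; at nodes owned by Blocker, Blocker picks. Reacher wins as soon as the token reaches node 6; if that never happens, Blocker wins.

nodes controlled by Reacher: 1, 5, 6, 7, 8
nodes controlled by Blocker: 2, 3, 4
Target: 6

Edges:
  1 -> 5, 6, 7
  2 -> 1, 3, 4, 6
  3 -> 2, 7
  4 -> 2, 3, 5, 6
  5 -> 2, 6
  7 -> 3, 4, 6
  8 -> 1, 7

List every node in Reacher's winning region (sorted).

A0 = {6}
A1: add {1, 5, 7} — 1 (Reacher) has 1→6; 5 (Reacher) has 5→6; 7 (Reacher) has 7→6.
A2: add {8} — 8 (Reacher) has 8→1.
A3 = A2; e.g. 2 (Blocker) can still go to 3. Fixed point.
Reacher's winning region = {1, 5, 6, 7, 8}.

1, 5, 6, 7, 8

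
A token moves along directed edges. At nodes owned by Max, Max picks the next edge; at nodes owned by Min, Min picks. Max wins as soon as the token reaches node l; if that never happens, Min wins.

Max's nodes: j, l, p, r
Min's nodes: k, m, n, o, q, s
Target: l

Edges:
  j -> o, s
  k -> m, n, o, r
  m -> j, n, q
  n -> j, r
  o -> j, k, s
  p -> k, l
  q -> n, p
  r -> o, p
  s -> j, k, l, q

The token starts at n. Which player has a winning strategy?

Min

A0 = {l}
A1: add {p} — p (Max) has p→l.
A2: add {r} — r (Max) has r→p.
A3 = A2; e.g. j (Max) has no edge into A2. Fixed point.
n never enters the attractor, so Min can avoid the target forever.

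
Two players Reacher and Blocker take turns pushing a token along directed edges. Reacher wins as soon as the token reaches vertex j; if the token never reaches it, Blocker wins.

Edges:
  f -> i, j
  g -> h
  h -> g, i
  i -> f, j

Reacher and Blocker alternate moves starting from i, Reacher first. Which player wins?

Track states (vertex, player-to-move).
A0 = {(j,Reacher), (j,Blocker)}
A1: add {(f,Reacher), (i,Reacher)}.
(i,Reacher) ∈ A1 ⇒ Reacher forces the target.

Reacher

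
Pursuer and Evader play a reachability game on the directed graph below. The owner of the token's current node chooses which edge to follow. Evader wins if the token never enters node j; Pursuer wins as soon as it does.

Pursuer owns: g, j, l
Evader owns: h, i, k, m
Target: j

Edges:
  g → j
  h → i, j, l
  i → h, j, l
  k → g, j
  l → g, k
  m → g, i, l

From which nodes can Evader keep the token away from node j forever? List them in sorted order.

A0 = {j}
A1: add {g} — g (Pursuer) has g→j.
A2: add {k, l} — k (Evader): all of {g, j} already in; l (Pursuer) has l→g.
A3 = A2; e.g. h (Evader) can still go to i. Fixed point.
Pursuer's attractor = {g, j, k, l}; Evader avoids the target exactly from the complement.

h, i, m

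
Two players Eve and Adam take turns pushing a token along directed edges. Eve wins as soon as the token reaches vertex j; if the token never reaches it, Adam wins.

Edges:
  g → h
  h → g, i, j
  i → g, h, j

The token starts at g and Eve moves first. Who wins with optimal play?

Track states (vertex, player-to-move).
A0 = {(j,Eve), (j,Adam)}
A1: add {(h,Eve), (i,Eve)}.
A2: add {(g,Adam)}.
A3 = A2; e.g. (g,Eve) stays out. (g,Eve) never enters ⇒ Adam avoids the target.

Adam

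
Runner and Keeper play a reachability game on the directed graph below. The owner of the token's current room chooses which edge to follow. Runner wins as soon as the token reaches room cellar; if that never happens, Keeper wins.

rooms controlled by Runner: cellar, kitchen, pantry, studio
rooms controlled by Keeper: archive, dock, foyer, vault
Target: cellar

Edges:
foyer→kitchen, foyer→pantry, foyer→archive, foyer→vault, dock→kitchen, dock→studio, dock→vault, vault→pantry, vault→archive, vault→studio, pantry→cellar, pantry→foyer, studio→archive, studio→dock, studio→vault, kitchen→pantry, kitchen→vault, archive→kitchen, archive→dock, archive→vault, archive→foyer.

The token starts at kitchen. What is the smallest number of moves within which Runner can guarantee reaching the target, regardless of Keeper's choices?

2

A0 = {cellar}
A1: add {pantry} — pantry (Runner) has pantry→cellar.
A2: add {kitchen} — kitchen (Runner) has kitchen→pantry.
A3 = A2; e.g. archive (Keeper) can still go to dock. Fixed point.
kitchen enters the attractor at level 2, so Runner can force the target in 2 moves from there.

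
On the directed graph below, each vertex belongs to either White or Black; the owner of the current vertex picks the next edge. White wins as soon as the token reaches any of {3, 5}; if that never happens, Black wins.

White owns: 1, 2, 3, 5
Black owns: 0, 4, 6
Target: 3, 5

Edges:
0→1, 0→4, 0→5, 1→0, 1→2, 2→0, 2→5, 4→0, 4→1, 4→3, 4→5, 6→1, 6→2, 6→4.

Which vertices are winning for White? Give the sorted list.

A0 = {3, 5}
A1: add {2} — 2 (White) has 2→5.
A2: add {1} — 1 (White) has 1→2.
A3 = A2; e.g. 0 (Black) can still go to 4. Fixed point.
White's winning region = {1, 2, 3, 5}.

1, 2, 3, 5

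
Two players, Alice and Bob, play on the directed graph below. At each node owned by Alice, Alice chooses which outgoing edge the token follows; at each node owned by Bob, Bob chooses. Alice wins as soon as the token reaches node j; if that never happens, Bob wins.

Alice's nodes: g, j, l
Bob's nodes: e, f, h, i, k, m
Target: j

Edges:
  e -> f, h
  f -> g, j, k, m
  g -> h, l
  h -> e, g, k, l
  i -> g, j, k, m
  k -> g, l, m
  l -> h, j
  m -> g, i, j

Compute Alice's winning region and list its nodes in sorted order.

A0 = {j}
A1: add {l} — l (Alice) has l→j.
A2: add {g} — g (Alice) has g→l.
A3 = A2; e.g. e (Bob) can still go to f. Fixed point.
Alice's winning region = {g, j, l}.

g, j, l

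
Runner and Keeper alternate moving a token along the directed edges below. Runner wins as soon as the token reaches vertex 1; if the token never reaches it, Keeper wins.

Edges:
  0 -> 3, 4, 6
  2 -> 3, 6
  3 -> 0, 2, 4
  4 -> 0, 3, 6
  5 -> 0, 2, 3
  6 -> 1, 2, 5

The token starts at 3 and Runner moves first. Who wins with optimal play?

Track states (vertex, player-to-move).
A0 = {(1,Runner), (1,Keeper)}
A1: add {(6,Runner)}.
A2 = A1; e.g. (0,Runner) stays out. (3,Runner) never enters ⇒ Keeper avoids the target.

Keeper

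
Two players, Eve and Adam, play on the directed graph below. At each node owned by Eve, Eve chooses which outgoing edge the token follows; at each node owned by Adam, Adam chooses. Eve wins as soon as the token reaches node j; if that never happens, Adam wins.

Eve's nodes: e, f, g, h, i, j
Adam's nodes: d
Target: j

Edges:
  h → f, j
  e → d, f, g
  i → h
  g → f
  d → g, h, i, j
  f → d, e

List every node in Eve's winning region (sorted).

A0 = {j}
A1: add {h} — h (Eve) has h→j.
A2: add {i} — i (Eve) has i→h.
A3 = A2; e.g. d (Adam) can still go to g. Fixed point.
Eve's winning region = {h, i, j}.

h, i, j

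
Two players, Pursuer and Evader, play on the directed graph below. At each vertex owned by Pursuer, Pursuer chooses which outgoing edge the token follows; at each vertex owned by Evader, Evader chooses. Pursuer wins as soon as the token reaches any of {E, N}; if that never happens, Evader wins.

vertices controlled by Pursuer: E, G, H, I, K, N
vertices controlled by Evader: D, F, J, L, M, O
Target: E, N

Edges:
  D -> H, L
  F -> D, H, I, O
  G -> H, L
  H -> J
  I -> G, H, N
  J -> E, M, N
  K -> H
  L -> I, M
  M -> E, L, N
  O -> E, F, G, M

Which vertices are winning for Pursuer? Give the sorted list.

E, I, N

A0 = {E, N}
A1: add {I} — I (Pursuer) has I→N.
A2 = A1; e.g. D (Evader) can still go to H. Fixed point.
Pursuer's winning region = {E, I, N}.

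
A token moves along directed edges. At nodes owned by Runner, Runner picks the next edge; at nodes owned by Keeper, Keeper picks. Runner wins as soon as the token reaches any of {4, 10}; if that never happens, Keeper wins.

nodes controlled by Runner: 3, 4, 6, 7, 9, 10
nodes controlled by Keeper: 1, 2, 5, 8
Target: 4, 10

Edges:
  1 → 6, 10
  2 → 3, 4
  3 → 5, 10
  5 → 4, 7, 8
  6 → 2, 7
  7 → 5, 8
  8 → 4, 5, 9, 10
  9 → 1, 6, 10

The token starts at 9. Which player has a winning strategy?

Runner

A0 = {4, 10}
A1: add {3, 9} — 3 (Runner) has 3→10; 9 (Runner) has 9→10.
9 ∈ A1, so Runner can force the target.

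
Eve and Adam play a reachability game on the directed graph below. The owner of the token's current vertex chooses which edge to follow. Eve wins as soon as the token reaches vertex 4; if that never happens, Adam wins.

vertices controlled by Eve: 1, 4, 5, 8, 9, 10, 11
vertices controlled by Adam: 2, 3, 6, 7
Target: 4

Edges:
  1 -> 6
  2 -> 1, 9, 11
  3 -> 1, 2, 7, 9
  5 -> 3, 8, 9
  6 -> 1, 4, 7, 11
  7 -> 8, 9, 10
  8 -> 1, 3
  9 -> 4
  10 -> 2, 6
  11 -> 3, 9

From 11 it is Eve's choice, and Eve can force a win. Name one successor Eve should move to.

9

A0 = {4}
A1: add {9} — 9 (Eve) has 9→4.
A2: add {5, 11} — 5 (Eve) has 5→9; 11 (Eve) has 11→9.
A3 = A2; e.g. 1 (Eve) has no edge into A2. Fixed point.
From 11, successor 9 is in the attractor (rank 1); the other successor 3 is not.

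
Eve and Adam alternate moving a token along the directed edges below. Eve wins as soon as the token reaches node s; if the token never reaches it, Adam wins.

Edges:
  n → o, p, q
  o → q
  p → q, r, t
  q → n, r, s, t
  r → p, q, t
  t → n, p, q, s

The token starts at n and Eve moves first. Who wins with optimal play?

Track states (vertex, player-to-move).
A0 = {(s,Eve), (s,Adam)}
A1: add {(q,Eve), (t,Eve)}.
A2: add {(o,Adam)}.
A3: add {(n,Eve)}.
(n,Eve) ∈ A3 ⇒ Eve forces the target.

Eve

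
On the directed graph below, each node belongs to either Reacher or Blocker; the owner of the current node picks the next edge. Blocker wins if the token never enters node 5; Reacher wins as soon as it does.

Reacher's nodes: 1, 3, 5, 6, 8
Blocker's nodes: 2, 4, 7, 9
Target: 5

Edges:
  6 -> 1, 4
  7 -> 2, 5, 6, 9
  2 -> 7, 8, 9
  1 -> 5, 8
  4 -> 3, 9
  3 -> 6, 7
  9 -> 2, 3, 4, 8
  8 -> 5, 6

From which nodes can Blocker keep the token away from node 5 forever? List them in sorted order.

A0 = {5}
A1: add {1, 8} — 1 (Reacher) has 1→5; 8 (Reacher) has 8→5.
A2: add {6} — 6 (Reacher) has 6→1.
A3: add {3} — 3 (Reacher) has 3→6.
A4 = A3; e.g. 2 (Blocker) can still go to 7. Fixed point.
Reacher's attractor = {1, 3, 5, 6, 8}; Blocker avoids the target exactly from the complement.

2, 4, 7, 9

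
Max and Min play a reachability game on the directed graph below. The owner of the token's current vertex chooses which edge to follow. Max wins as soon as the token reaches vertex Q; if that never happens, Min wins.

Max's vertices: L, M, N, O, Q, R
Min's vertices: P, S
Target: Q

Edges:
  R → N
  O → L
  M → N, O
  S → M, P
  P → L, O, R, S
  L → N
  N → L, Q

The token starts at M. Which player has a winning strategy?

Max

A0 = {Q}
A1: add {N} — N (Max) has N→Q.
A2: add {L, M, R} — L (Max) has L→N; M (Max) has M→N; R (Max) has R→N.
M ∈ A2, so Max can force the target.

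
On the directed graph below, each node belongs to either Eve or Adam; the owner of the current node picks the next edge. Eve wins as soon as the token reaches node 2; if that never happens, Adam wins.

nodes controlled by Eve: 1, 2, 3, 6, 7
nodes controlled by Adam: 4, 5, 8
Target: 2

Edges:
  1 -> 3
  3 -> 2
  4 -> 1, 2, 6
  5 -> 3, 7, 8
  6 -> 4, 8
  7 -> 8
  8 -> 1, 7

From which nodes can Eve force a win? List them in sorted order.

1, 2, 3

A0 = {2}
A1: add {3} — 3 (Eve) has 3→2.
A2: add {1} — 1 (Eve) has 1→3.
A3 = A2; e.g. 4 (Adam) can still go to 6. Fixed point.
Eve's winning region = {1, 2, 3}.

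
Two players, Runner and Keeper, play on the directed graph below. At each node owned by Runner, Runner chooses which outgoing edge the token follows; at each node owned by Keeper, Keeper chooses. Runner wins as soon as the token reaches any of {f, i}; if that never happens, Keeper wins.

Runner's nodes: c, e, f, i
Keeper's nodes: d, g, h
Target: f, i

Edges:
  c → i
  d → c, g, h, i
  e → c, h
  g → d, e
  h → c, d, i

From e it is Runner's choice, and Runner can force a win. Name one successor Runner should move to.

A0 = {f, i}
A1: add {c} — c (Runner) has c→i.
A2: add {e} — e (Runner) has e→c.
A3 = A2; e.g. d (Keeper) can still go to g. Fixed point.
From e, successor c is in the attractor (rank 1); the other successor h is not.

c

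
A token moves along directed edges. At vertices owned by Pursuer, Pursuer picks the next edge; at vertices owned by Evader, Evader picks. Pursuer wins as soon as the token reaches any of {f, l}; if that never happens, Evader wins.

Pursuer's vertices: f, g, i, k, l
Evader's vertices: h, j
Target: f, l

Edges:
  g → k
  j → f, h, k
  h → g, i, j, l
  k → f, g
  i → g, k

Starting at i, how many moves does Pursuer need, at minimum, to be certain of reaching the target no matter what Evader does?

A0 = {f, l}
A1: add {k} — k (Pursuer) has k→f.
A2: add {g, i} — g (Pursuer) has g→k; i (Pursuer) has i→k.
A3 = A2; e.g. h (Evader) can still go to j. Fixed point.
i enters the attractor at level 2, so Pursuer can force the target in 2 moves from there.

2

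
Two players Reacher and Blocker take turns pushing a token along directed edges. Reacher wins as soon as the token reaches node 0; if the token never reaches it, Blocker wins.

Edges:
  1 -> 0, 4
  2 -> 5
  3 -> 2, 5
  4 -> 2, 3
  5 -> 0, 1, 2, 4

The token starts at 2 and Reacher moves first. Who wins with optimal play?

Track states (vertex, player-to-move).
A0 = {(0,Reacher), (0,Blocker)}
A1: add {(1,Reacher), (5,Reacher)}.
A2: add {(2,Blocker)}.
A3: add {(3,Reacher), (4,Reacher)}.
A4: add {(1,Blocker)}.
A5 = A4; e.g. (2,Reacher) stays out. (2,Reacher) never enters ⇒ Blocker avoids the target.

Blocker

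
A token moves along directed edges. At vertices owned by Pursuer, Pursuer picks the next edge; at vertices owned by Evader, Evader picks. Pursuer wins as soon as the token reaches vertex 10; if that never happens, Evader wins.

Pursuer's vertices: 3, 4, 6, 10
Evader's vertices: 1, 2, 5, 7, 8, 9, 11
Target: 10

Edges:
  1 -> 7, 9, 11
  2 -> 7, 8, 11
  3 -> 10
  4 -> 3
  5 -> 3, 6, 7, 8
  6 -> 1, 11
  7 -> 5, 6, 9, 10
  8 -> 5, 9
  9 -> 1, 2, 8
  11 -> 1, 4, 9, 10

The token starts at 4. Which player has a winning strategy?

Pursuer

A0 = {10}
A1: add {3} — 3 (Pursuer) has 3→10.
A2: add {4} — 4 (Pursuer) has 4→3.
A3 = A2; e.g. 1 (Evader) can still go to 7. Fixed point.
4 ∈ A2, so Pursuer can force the target.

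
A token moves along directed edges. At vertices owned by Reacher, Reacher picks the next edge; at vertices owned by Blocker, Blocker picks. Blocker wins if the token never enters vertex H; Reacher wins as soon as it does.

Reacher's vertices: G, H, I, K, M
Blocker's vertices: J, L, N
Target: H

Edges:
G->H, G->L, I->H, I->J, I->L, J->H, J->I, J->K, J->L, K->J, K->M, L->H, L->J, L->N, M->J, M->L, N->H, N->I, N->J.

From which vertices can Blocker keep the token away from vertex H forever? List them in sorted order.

A0 = {H}
A1: add {G, I} — G (Reacher) has G→H; I (Reacher) has I→H.
A2 = A1; e.g. J (Blocker) can still go to K. Fixed point.
Reacher's attractor = {G, H, I}; Blocker avoids the target exactly from the complement.

J, K, L, M, N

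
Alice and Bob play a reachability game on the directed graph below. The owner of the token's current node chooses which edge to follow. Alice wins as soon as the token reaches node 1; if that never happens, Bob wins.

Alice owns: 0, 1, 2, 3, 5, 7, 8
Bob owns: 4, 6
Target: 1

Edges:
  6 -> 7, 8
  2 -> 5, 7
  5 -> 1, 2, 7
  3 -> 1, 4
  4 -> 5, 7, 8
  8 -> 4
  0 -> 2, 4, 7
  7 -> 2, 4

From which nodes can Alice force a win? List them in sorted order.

0, 1, 2, 3, 5, 7

A0 = {1}
A1: add {3, 5} — 3 (Alice) has 3→1; 5 (Alice) has 5→1.
A2: add {2} — 2 (Alice) has 2→5.
A3: add {0, 7} — 0 (Alice) has 0→2; 7 (Alice) has 7→2.
A4 = A3; e.g. 4 (Bob) can still go to 8. Fixed point.
Alice's winning region = {0, 1, 2, 3, 5, 7}.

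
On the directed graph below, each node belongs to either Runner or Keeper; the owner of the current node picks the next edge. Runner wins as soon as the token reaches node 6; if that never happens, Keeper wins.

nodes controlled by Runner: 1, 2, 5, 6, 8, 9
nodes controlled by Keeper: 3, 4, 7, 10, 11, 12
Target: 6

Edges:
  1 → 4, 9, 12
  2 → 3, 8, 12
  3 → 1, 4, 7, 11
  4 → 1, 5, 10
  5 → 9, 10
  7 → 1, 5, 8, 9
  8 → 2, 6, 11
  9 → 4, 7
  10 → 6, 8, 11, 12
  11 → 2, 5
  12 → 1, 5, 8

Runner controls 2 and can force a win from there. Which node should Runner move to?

8

A0 = {6}
A1: add {8} — 8 (Runner) has 8→6.
A2: add {2} — 2 (Runner) has 2→8.
A3 = A2; e.g. 1 (Runner) has no edge into A2. Fixed point.
From 2, successor 8 is in the attractor (rank 1); the other successors 3, 12 are not.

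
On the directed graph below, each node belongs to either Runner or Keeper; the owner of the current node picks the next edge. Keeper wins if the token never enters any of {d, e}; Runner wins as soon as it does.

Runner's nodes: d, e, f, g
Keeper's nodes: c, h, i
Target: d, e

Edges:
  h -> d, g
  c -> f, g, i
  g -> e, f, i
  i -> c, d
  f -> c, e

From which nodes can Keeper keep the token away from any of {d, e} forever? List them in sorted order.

c, i

A0 = {d, e}
A1: add {f, g} — f (Runner) has f→e; g (Runner) has g→e.
A2: add {h} — h (Keeper): all of {d, g} already in.
A3 = A2; e.g. c (Keeper) can still go to i. Fixed point.
Runner's attractor = {d, e, f, g, h}; Keeper avoids the target exactly from the complement.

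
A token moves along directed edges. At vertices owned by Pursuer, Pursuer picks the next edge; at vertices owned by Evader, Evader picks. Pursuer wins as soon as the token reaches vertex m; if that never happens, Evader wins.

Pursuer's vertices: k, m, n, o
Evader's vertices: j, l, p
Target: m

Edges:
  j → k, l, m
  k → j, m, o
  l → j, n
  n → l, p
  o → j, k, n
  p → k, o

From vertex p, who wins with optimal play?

A0 = {m}
A1: add {k} — k (Pursuer) has k→m.
A2: add {o} — o (Pursuer) has o→k.
A3: add {p} — p (Evader): all of {k, o} already in.
p ∈ A3, so Pursuer can force the target.

Pursuer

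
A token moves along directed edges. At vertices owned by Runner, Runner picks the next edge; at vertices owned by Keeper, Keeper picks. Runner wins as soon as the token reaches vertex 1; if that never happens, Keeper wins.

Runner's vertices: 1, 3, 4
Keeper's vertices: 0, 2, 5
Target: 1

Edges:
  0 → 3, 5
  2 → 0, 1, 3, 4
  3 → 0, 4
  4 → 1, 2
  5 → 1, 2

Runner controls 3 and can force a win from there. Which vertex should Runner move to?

4

A0 = {1}
A1: add {4} — 4 (Runner) has 4→1.
A2: add {3} — 3 (Runner) has 3→4.
A3 = A2; e.g. 0 (Keeper) can still go to 5. Fixed point.
From 3, successor 4 is in the attractor (rank 1); the other successor 0 is not.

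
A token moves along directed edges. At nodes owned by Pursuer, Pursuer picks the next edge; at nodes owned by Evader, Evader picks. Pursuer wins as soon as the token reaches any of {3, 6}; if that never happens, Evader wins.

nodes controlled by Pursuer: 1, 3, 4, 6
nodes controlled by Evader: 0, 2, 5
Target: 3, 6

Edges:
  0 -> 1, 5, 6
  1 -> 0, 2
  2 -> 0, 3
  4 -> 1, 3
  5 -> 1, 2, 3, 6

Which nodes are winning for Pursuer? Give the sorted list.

A0 = {3, 6}
A1: add {4} — 4 (Pursuer) has 4→3.
A2 = A1; e.g. 0 (Evader) can still go to 1. Fixed point.
Pursuer's winning region = {3, 4, 6}.

3, 4, 6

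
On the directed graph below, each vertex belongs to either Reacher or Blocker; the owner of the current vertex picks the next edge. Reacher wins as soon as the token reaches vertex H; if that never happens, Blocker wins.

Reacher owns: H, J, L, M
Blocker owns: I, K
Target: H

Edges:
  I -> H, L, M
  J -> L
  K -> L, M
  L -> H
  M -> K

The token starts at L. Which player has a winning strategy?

Reacher

A0 = {H}
A1: add {L} — L (Reacher) has L→H.
L ∈ A1, so Reacher can force the target.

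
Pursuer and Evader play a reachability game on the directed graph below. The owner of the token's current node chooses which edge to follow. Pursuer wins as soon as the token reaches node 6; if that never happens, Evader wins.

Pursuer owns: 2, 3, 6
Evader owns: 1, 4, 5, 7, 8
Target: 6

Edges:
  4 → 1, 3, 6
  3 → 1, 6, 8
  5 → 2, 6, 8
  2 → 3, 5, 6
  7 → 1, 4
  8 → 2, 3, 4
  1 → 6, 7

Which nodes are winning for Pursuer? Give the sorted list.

2, 3, 6

A0 = {6}
A1: add {2, 3} — 2 (Pursuer) has 2→6; 3 (Pursuer) has 3→6.
A2 = A1; e.g. 1 (Evader) can still go to 7. Fixed point.
Pursuer's winning region = {2, 3, 6}.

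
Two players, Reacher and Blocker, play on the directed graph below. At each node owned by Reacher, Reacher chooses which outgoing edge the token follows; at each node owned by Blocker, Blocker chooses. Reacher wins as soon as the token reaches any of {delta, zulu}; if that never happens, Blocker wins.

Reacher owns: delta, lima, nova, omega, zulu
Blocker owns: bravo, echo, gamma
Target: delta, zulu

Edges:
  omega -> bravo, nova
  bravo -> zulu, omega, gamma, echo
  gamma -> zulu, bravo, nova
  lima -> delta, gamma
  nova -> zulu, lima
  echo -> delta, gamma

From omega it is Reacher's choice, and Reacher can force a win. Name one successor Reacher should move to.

nova

A0 = {delta, zulu}
A1: add {lima, nova} — lima (Reacher) has lima→delta; nova (Reacher) has nova→zulu.
A2: add {omega} — omega (Reacher) has omega→nova.
A3 = A2; e.g. bravo (Blocker) can still go to gamma. Fixed point.
From omega, successor nova is in the attractor (rank 1); the other successor bravo is not.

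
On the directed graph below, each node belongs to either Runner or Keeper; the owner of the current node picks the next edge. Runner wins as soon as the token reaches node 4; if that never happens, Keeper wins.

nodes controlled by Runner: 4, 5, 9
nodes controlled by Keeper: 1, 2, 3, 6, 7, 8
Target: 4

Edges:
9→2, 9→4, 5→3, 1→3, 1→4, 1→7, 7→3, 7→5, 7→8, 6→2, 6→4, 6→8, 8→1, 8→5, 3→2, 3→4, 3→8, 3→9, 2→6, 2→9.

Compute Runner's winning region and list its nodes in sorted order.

4, 9

A0 = {4}
A1: add {9} — 9 (Runner) has 9→4.
A2 = A1; e.g. 1 (Keeper) can still go to 3. Fixed point.
Runner's winning region = {4, 9}.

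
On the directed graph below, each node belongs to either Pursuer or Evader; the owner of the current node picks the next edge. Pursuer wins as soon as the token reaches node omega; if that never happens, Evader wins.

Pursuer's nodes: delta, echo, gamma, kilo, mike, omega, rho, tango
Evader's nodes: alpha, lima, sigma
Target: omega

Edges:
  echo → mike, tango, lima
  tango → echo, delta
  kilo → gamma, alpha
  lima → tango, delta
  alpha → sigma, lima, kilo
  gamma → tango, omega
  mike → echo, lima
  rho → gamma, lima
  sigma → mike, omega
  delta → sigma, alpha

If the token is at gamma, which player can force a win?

Pursuer

A0 = {omega}
A1: add {gamma} — gamma (Pursuer) has gamma→omega.
gamma ∈ A1, so Pursuer can force the target.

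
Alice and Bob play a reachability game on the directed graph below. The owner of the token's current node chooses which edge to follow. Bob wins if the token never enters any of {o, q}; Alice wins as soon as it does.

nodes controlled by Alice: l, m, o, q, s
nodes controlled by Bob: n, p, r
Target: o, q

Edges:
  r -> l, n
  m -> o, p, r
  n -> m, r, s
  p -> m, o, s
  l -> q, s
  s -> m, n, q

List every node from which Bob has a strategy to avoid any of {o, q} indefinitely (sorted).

n, r

A0 = {o, q}
A1: add {l, m, s} — l (Alice) has l→q; m (Alice) has m→o; s (Alice) has s→q.
A2: add {p} — p (Bob): all of {m, o, s} already in.
A3 = A2; e.g. n (Bob) can still go to r. Fixed point.
Alice's attractor = {l, m, o, p, q, s}; Bob avoids the target exactly from the complement.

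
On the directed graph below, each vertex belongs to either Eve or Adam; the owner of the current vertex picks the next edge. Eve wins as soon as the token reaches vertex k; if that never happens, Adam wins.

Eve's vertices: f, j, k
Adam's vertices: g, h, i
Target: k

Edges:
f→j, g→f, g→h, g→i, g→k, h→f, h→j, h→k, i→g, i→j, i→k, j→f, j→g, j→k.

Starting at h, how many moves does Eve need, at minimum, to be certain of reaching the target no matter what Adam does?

A0 = {k}
A1: add {j} — j (Eve) has j→k.
A2: add {f} — f (Eve) has f→j.
A3: add {h} — h (Adam): all of {f, j, k} already in.
A4 = A3; e.g. g (Adam) can still go to i. Fixed point.
h enters the attractor at level 3, so Eve can force the target in 3 moves from there.

3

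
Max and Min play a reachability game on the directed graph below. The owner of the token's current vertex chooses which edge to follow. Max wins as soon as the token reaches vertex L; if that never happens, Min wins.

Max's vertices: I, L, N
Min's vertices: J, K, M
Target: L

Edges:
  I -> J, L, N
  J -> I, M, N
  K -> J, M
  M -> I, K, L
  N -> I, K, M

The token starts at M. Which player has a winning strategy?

A0 = {L}
A1: add {I} — I (Max) has I→L.
A2: add {N} — N (Max) has N→I.
A3 = A2; e.g. J (Min) can still go to M. Fixed point.
M never enters the attractor, so Min can avoid the target forever.

Min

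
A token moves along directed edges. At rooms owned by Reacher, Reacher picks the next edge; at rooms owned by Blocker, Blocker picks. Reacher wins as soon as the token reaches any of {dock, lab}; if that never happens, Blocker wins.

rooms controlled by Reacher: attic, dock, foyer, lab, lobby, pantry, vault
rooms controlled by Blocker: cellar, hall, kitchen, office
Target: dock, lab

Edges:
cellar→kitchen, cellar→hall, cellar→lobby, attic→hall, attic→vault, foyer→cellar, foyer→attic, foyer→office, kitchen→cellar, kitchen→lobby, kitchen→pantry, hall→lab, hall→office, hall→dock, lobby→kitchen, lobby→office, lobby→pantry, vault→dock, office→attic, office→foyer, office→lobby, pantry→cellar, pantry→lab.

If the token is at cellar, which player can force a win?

A0 = {dock, lab}
A1: add {pantry, vault} — vault (Reacher) has vault→dock; pantry (Reacher) has pantry→lab.
A2: add {attic, lobby} — attic (Reacher) has attic→vault; lobby (Reacher) has lobby→pantry.
A3: add {foyer} — foyer (Reacher) has foyer→attic.
A4: add {office} — office (Blocker): all of {attic, foyer, lobby} already in.
A5: add {hall} — hall (Blocker): all of {lab, office, dock} already in.
A6 = A5; e.g. cellar (Blocker) can still go to kitchen. Fixed point.
cellar never enters the attractor, so Blocker can avoid the target forever.

Blocker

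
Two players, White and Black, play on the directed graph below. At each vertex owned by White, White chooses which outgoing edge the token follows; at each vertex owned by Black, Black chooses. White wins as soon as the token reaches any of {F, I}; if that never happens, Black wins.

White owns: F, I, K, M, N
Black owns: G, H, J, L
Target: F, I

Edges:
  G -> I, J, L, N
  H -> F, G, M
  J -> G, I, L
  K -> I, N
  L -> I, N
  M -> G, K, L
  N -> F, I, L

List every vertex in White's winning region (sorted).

F, I, K, L, M, N

A0 = {F, I}
A1: add {K, N} — K (White) has K→I; N (White) has N→F.
A2: add {L, M} — L (Black): all of {I, N} already in; M (White) has M→K.
A3 = A2; e.g. G (Black) can still go to J. Fixed point.
White's winning region = {F, I, K, L, M, N}.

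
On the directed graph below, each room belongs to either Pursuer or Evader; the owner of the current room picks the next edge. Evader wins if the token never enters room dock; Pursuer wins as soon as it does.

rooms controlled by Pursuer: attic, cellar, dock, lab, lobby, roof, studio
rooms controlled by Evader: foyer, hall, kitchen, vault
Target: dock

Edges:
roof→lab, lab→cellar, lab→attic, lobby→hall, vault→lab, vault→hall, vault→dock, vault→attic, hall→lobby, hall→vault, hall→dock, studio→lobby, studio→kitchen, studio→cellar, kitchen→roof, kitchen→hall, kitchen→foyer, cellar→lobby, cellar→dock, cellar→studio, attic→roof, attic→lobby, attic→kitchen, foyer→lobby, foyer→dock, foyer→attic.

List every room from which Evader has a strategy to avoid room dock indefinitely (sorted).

A0 = {dock}
A1: add {cellar} — cellar (Pursuer) has cellar→dock.
A2: add {lab, studio} — lab (Pursuer) has lab→cellar; studio (Pursuer) has studio→cellar.
A3: add {roof} — roof (Pursuer) has roof→lab.
A4: add {attic} — attic (Pursuer) has attic→roof.
A5 = A4; e.g. lobby (Pursuer) has no edge into A4. Fixed point.
Pursuer's attractor = {attic, cellar, dock, lab, roof, studio}; Evader avoids the target exactly from the complement.

foyer, hall, kitchen, lobby, vault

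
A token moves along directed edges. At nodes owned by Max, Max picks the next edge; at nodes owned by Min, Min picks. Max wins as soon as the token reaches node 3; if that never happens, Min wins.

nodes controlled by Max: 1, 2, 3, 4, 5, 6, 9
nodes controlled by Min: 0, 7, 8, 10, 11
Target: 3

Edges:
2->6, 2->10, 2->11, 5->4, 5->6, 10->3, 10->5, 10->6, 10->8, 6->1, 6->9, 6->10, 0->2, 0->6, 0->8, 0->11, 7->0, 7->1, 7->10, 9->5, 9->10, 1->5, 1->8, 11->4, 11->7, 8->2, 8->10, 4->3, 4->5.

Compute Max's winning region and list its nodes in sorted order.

1, 2, 3, 4, 5, 6, 9

A0 = {3}
A1: add {4} — 4 (Max) has 4→3.
A2: add {5} — 5 (Max) has 5→4.
A3: add {1, 9} — 1 (Max) has 1→5; 9 (Max) has 9→5.
A4: add {6} — 6 (Max) has 6→1.
A5: add {2} — 2 (Max) has 2→6.
A6 = A5; e.g. 0 (Min) can still go to 8. Fixed point.
Max's winning region = {1, 2, 3, 4, 5, 6, 9}.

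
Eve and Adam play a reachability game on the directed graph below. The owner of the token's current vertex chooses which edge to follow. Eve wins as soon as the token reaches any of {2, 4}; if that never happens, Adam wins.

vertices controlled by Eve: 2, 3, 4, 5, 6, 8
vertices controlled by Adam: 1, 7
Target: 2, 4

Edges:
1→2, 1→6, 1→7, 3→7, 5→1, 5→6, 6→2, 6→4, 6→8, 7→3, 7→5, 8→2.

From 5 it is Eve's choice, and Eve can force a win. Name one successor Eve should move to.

6

A0 = {2, 4}
A1: add {6, 8} — 6 (Eve) has 6→2; 8 (Eve) has 8→2.
A2: add {5} — 5 (Eve) has 5→6.
A3 = A2; e.g. 1 (Adam) can still go to 7. Fixed point.
From 5, successor 6 is in the attractor (rank 1); the other successor 1 is not.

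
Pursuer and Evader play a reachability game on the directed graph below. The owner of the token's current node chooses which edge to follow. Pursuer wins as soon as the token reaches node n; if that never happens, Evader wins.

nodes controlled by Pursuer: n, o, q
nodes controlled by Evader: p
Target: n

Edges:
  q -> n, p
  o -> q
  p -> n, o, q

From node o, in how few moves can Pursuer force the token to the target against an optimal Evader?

2

A0 = {n}
A1: add {q} — q (Pursuer) has q→n.
A2: add {o} — o (Pursuer) has o→q.
o enters the attractor at level 2, so Pursuer can force the target in 2 moves from there.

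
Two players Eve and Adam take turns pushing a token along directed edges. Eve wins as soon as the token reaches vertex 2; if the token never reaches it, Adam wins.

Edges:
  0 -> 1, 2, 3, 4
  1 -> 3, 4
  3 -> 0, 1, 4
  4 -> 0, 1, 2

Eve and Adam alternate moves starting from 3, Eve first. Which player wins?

Track states (vertex, player-to-move).
A0 = {(2,Eve), (2,Adam)}
A1: add {(0,Eve), (4,Eve)}.
A2 = A1; e.g. (0,Adam) stays out. (3,Eve) never enters ⇒ Adam avoids the target.

Adam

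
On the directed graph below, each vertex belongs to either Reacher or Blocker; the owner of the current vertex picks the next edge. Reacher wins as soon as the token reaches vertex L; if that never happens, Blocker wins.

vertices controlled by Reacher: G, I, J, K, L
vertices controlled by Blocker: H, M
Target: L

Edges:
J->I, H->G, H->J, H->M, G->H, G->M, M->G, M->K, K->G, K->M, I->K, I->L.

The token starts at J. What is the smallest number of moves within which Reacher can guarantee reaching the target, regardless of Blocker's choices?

2

A0 = {L}
A1: add {I} — I (Reacher) has I→L.
A2: add {J} — J (Reacher) has J→I.
A3 = A2; e.g. G (Reacher) has no edge into A2. Fixed point.
J enters the attractor at level 2, so Reacher can force the target in 2 moves from there.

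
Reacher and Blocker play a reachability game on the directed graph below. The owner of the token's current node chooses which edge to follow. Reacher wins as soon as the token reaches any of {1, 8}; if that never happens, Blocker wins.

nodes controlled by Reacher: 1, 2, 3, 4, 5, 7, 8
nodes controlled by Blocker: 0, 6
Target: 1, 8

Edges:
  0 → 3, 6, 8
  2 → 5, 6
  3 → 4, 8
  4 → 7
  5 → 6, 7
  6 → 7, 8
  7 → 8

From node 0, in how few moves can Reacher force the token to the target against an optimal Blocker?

3

A0 = {1, 8}
A1: add {3, 7} — 3 (Reacher) has 3→8; 7 (Reacher) has 7→8.
A2: add {4, 5, 6} — 4 (Reacher) has 4→7; 5 (Reacher) has 5→7; 6 (Blocker): all of {7, 8} already in.
A3: add {0, 2} — 0 (Blocker): all of {3, 6, 8} already in; 2 (Reacher) has 2→5.
A3 = all vertices. Fixed point.
0 enters the attractor at level 3, so Reacher can force the target in 3 moves from there.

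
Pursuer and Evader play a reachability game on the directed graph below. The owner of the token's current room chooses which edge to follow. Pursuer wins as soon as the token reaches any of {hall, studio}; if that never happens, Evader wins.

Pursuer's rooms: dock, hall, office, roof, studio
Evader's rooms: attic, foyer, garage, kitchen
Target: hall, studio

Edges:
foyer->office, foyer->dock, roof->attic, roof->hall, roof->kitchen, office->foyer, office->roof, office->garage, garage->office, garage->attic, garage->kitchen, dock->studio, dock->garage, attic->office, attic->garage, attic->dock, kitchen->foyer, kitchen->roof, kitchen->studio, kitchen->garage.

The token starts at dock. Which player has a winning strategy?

A0 = {hall, studio}
A1: add {dock, roof} — roof (Pursuer) has roof→hall; dock (Pursuer) has dock→studio.
dock ∈ A1, so Pursuer can force the target.

Pursuer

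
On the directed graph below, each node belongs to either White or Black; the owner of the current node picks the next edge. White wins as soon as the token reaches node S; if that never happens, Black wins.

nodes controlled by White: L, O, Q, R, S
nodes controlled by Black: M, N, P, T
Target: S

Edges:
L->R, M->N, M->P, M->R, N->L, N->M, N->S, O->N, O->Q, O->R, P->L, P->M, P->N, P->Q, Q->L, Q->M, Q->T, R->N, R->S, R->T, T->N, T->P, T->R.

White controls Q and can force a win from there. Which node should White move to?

A0 = {S}
A1: add {R} — R (White) has R→S.
A2: add {L, O} — L (White) has L→R; O (White) has O→R.
A3: add {Q} — Q (White) has Q→L.
A4 = A3; e.g. M (Black) can still go to N. Fixed point.
From Q, successor L is in the attractor (rank 2); the other successors M, T are not.

L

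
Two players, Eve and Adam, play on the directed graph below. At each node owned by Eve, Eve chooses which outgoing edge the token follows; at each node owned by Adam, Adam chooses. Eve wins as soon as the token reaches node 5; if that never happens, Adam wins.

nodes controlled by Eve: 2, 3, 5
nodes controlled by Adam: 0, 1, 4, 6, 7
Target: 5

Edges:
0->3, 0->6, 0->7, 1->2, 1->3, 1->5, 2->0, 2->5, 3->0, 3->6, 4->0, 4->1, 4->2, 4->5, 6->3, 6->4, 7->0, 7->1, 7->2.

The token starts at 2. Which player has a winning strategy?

Eve

A0 = {5}
A1: add {2} — 2 (Eve) has 2→5.
A2 = A1; e.g. 0 (Adam) can still go to 3. Fixed point.
2 ∈ A1, so Eve can force the target.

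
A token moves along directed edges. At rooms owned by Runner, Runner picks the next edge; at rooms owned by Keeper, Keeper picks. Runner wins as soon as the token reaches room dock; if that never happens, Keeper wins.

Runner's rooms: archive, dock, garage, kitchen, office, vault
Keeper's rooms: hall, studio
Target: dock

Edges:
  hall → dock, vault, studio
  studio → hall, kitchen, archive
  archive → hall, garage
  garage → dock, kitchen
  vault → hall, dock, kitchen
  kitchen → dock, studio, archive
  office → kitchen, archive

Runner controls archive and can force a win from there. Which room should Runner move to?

A0 = {dock}
A1: add {garage, kitchen, vault} — garage (Runner) has garage→dock; vault (Runner) has vault→dock; kitchen (Runner) has kitchen→dock.
A2: add {archive, office} — office (Runner) has office→kitchen; archive (Runner) has archive→garage.
A3 = A2; e.g. hall (Keeper) can still go to studio. Fixed point.
From archive, successor garage is in the attractor (rank 1); the other successor hall is not.

garage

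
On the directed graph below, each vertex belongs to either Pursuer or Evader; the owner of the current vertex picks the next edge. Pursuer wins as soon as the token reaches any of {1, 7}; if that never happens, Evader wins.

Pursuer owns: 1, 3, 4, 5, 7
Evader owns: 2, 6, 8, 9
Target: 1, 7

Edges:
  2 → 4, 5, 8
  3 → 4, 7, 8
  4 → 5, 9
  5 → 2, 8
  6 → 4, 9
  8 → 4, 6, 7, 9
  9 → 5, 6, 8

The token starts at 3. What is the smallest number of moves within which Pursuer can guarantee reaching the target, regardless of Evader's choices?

A0 = {1, 7}
A1: add {3} — 3 (Pursuer) has 3→7.
A2 = A1; e.g. 2 (Evader) can still go to 4. Fixed point.
3 enters the attractor at level 1, so Pursuer can force the target in 1 move from there.

1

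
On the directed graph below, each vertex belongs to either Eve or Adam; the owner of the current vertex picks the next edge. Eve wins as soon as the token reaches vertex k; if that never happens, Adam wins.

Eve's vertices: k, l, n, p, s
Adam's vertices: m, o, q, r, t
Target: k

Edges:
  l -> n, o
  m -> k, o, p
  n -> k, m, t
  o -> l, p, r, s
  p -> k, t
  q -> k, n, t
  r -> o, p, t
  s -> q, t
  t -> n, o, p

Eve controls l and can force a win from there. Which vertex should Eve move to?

A0 = {k}
A1: add {n, p} — n (Eve) has n→k; p (Eve) has p→k.
A2: add {l} — l (Eve) has l→n.
A3 = A2; e.g. m (Adam) can still go to o. Fixed point.
From l, successor n is in the attractor (rank 1); the other successor o is not.

n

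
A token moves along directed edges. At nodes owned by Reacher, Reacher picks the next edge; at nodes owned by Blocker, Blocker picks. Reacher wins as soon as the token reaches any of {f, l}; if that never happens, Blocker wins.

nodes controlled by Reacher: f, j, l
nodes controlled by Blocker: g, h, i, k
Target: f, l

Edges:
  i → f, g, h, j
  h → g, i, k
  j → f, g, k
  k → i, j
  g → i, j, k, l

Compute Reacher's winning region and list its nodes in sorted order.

A0 = {f, l}
A1: add {j} — j (Reacher) has j→f.
A2 = A1; e.g. g (Blocker) can still go to i. Fixed point.
Reacher's winning region = {f, j, l}.

f, j, l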